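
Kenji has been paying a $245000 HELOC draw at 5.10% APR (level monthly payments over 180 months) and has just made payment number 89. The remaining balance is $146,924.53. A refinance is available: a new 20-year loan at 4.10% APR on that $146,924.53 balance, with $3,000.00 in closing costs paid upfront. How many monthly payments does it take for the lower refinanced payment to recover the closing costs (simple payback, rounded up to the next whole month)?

Current payment = 245,000 × 5.1%/12 / (1 − (1+0.0042500)^−180) = $1,950.23.
Refinanced payment = 146,924.53 × 0.0034167 / (1 − (1+0.0034167)^−240) = $898.09.
Monthly savings = $1,950.23 − $898.09 = $1,052.14.
Break-even = $3,000.00 / $1,052.14 = 2.85 → 3 months.

3 months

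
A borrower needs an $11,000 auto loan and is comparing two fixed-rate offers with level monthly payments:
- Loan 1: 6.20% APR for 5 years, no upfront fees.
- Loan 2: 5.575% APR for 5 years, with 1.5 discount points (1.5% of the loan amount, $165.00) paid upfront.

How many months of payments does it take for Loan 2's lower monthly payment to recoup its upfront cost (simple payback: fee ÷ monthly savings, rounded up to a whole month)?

Loan 1: at 6.20% the monthly rate is 0.0051667, so the payment is 11,000 × 0.0051667 / (1 − 1.0051667^−60) = $213.69.
Loan 2: at 5.575% the monthly rate is 0.0046458, so the payment is 11,000 × 0.0046458 / (1 − 1.0046458^−60) = $210.49.
Monthly savings = $213.69 − $210.49 = $3.20.
Break-even = $165.00 / $3.20 = 51.56 → 52 months.

52 months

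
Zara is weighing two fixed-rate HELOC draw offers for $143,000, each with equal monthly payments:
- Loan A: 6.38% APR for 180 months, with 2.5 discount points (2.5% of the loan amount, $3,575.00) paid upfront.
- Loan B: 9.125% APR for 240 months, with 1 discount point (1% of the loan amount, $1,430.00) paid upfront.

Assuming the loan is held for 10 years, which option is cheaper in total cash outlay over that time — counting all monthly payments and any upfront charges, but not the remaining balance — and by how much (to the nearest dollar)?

Loan A: monthly rate = 6.38%/12 = 0.0053167; payment = 143,000 × 0.0053167 / (1 − (1+0.0053167)^−180) = $1,236.27.
Loan B: at 9.125% the monthly rate is 0.0076042, so the payment is 143,000 × 0.0076042 / (1 − 1.0076042^−240) = $1,298.13.
Over 120 months: Loan A costs 120 × $1,236.27 + $3,575.00 = $151,927.40; Loan B costs 120 × $1,298.13 + $1,430.00 = $157,205.60.
Loan A is cheaper by $157,205.60 − $151,927.40 = $5,278.20.

Loan A by $5,278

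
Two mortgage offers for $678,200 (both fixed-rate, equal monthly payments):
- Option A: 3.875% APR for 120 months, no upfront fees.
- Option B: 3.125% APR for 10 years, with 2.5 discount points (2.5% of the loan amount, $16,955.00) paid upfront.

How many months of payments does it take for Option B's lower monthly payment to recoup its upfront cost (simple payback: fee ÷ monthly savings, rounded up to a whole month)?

Option A: monthly rate = 3.875%/12 = 0.0032292; payment = 678,200 × 0.0032292 / (1 − (1+0.0032292)^−120) = $6,826.23.
Option B: monthly rate = 3.125%/12 = 0.0026042; payment = 678,200 × 0.0026042 / (1 − (1+0.0026042)^−120) = $6,587.95.
Monthly savings = $6,826.23 − $6,587.95 = $238.28.
Break-even = $16,955.00 / $238.28 = 71.16 → 72 months.

72 months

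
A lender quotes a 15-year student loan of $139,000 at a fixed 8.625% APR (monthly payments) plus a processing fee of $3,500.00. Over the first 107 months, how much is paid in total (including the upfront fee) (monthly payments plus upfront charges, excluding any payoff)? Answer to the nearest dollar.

Monthly rate = 8.625%/12 = 0.0071875; payment = 139,000 × 0.0071875 / (1 − (1+0.0071875)^−180) = $1,378.99.
Total outlay = 107 × $1,378.99 + $3,500.00 = $151,051.93.

$151,052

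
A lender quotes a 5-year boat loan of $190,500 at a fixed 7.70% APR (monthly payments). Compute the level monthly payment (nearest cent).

$3,835.36

At 7.70% the monthly rate is 0.0064167, so the payment is 190,500 × 0.0064167 / (1 − 1.0064167^−60) = $3,835.36.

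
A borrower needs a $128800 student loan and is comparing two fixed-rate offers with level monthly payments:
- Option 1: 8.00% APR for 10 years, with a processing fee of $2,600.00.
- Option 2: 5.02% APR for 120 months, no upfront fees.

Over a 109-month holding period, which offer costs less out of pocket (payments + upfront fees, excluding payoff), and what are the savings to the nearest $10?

Option 1: monthly rate = 8%/12 = 0.0066667; payment = 128,800 × 0.0066667 / (1 − (1+0.0066667)^−120) = $1,562.70.
Option 2: at 5.02% the monthly rate is 0.0041833, so the payment is 128,800 × 0.0041833 / (1 − 1.0041833^−120) = $1,367.38.
Over 109 months: Option 1 costs 109 × $1,562.70 + $2,600.00 = $172,934.30; Option 2 costs 109 × $1,367.38 = $149,044.42.
Option 2 is cheaper by $172,934.30 − $149,044.42 = $23,889.88.

Option 2 by $23,890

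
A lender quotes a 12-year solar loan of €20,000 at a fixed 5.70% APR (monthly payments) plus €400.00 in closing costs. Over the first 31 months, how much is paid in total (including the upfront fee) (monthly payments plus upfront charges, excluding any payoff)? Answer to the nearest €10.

€6,350

At 5.70% the monthly rate is 0.0047500, so the payment is 20,000 × 0.0047500 / (1 − 1.0047500^−144) = €192.08.
Total outlay = 31 × €192.08 + €400.00 = €6,354.48.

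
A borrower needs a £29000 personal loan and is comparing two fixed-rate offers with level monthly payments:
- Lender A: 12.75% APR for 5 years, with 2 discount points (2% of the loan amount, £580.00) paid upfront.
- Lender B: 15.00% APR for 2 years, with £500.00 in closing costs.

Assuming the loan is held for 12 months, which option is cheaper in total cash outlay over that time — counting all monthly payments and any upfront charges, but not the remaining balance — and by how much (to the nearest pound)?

Lender A: at 12.75% the monthly rate is 0.0106250, so the payment is 29,000 × 0.0106250 / (1 − 1.0106250^−60) = £656.13.
Lender B: at 15.00% the monthly rate is 0.0125000, so the payment is 29,000 × 0.0125000 / (1 − 1.0125000^−24) = £1,406.11.
Over 12 months: Lender A costs 12 × £656.13 + £580.00 = £8,453.56; Lender B costs 12 × £1,406.11 + £500.00 = £17,373.32.
Lender A is cheaper by £17,373.32 − £8,453.56 = £8,919.76.

Lender A by £8,920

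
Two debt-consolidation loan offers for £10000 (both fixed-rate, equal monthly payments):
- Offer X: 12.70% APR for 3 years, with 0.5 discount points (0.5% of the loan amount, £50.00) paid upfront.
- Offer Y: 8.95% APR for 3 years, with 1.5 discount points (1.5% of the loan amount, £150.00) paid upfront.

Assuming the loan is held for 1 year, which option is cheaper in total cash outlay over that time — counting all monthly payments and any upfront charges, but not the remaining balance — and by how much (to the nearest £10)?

Offer X: at 12.70% the monthly rate is 0.0105833, so the payment is 10,000 × 0.0105833 / (1 − 1.0105833^−36) = £335.50.
Offer Y: at 8.95% the monthly rate is 0.0074583, so the payment is 10,000 × 0.0074583 / (1 − 1.0074583^−36) = £317.76.
Over 12 months: Offer X costs 12 × £335.50 + £50.00 = £4,076.00; Offer Y costs 12 × £317.76 + £150.00 = £3,963.12.
Offer Y is cheaper by £4,076.00 − £3,963.12 = £112.88.

Offer Y by £110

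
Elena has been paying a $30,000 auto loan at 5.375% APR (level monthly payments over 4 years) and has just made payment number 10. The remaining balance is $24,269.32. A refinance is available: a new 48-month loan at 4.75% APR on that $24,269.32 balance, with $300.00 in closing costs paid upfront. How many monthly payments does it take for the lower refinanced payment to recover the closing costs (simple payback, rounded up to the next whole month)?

3 months

Current payment = 30,000 × 5.375%/12 / (1 − (1+0.0044792)^−48) = $695.99.
Refinanced payment = 24,269.32 × 0.0039583 / (1 − (1+0.0039583)^−48) = $556.16.
Monthly savings = $695.99 − $556.16 = $139.83.
Break-even = $300.00 / $139.83 = 2.15 → 3 months.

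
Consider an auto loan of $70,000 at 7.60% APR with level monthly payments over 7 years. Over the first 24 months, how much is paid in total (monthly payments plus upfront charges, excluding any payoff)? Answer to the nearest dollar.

Monthly rate = 7.6%/12 = 0.0063333; payment = 70,000 × 0.0063333 / (1 − (1+0.0063333)^−84) = $1,077.14.
Total outlay = 24 × $1,077.14 = $25,851.36.

$25,851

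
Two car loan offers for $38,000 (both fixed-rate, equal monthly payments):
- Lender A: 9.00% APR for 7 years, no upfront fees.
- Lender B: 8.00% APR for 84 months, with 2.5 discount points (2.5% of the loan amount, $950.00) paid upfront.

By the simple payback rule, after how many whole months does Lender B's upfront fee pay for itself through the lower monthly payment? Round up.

Lender A: at 9.00% the monthly rate is 0.0075000, so the payment is 38,000 × 0.0075000 / (1 − 1.0075000^−84) = $611.38.
Lender B: monthly rate = 8%/12 = 0.0066667; payment = 38,000 × 0.0066667 / (1 − (1+0.0066667)^−84) = $592.28.
Monthly savings = $611.38 − $592.28 = $19.10.
Break-even = $950.00 / $19.10 = 49.74 → 50 months.

50 months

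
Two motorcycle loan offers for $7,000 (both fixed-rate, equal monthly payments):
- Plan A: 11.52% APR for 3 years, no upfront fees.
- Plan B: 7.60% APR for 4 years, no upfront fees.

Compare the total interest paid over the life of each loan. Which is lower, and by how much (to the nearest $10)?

Plan B by $170

Plan A: monthly rate = 11.52%/12 = 0.0096000; payment = 7,000 × 0.0096000 / (1 − (1+0.0096000)^−36) = $230.90.
Total interest on Plan A = 36 × $230.90 − $7,000 = $1,312.40.
Plan B: at 7.60% the monthly rate is 0.0063333, so the payment is 7,000 × 0.0063333 / (1 − 1.0063333^−48) = $169.58.
Total interest on Plan B = 48 × $169.58 − $7,000 = $1,139.84.
Plan B is lower by $172.56.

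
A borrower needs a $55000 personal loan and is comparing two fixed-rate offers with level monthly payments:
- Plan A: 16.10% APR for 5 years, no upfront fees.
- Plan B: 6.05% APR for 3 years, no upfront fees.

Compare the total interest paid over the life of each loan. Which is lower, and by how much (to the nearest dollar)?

Plan B by $20,145

Plan A: at 16.10% the monthly rate is 0.0134167, so the payment is 55,000 × 0.0134167 / (1 − 1.0134167^−60) = $1,340.42.
Total interest on Plan A = 60 × $1,340.42 − $55,000 = $25,425.20.
Plan B: at 6.05% the monthly rate is 0.0050417, so the payment is 55,000 × 0.0050417 / (1 − 1.0050417^−36) = $1,674.45.
Total interest on Plan B = 36 × $1,674.45 − $55,000 = $5,280.20.
Plan B is lower by $20,145.00.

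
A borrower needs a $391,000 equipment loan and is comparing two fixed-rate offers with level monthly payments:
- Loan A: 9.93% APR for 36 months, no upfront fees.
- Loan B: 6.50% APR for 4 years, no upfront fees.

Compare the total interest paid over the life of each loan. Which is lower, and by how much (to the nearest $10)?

Loan B by $8,650

Loan A: at 9.93% the monthly rate is 0.0082750, so the payment is 391,000 × 0.0082750 / (1 − 1.0082750^−36) = $12,603.62.
Total interest on Loan A = 36 × $12,603.62 − $391,000 = $62,730.32.
Loan B: monthly rate = 6.5%/12 = 0.0054167; payment = 391,000 × 0.0054167 / (1 − (1+0.0054167)^−48) = $9,272.55.
Total interest on Loan B = 48 × $9,272.55 − $391,000 = $54,082.40.
Loan B is lower by $8,647.92.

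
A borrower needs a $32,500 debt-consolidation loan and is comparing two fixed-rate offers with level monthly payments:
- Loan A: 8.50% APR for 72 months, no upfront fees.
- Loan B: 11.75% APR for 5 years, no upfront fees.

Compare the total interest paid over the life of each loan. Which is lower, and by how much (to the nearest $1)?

Loan A: at 8.50% the monthly rate is 0.0070833, so the payment is 32,500 × 0.0070833 / (1 − 1.0070833^−72) = $577.80.
Total interest on Loan A = 72 × $577.80 − $32,500 = $9,101.60.
Loan B: monthly rate = 11.75%/12 = 0.0097917; payment = 32,500 × 0.0097917 / (1 − (1+0.0097917)^−60) = $718.85.
Total interest on Loan B = 60 × $718.85 − $32,500 = $10,631.00.
Loan A is lower by $1,529.40.

Loan A by $1,529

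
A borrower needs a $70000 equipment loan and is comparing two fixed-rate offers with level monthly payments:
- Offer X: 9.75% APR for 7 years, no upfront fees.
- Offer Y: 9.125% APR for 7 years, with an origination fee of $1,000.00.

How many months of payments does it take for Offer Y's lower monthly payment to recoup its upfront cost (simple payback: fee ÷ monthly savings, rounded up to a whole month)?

Offer X: at 9.75% the monthly rate is 0.0081250, so the payment is 70,000 × 0.0081250 / (1 − 1.0081250^−84) = $1,153.06.
Offer Y: monthly rate = 9.125%/12 = 0.0076042; payment = 70,000 × 0.0076042 / (1 − (1+0.0076042)^−84) = $1,130.68.
Monthly savings = $1,153.06 − $1,130.68 = $22.38.
Break-even = $1,000.00 / $22.38 = 44.68 → 45 months.

45 months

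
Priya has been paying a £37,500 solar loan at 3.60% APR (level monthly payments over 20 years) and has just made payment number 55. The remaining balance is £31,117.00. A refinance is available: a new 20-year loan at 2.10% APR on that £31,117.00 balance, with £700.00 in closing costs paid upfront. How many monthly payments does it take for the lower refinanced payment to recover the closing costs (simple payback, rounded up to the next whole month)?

12 months

Current payment = 37,500 × 3.6%/12 / (1 − (1+0.0030000)^−240) = £219.42.
Refinanced payment = 31,117.00 × 0.0017500 / (1 − (1+0.0017500)^−240) = £158.89.
Monthly savings = £219.42 − £158.89 = £60.53.
Break-even = £700.00 / £60.53 = 11.56 → 12 months.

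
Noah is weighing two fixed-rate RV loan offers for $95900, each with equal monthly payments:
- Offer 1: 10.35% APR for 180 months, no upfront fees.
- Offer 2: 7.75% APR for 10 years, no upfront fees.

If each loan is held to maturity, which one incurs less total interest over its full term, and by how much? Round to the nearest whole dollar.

Offer 1: monthly rate = 10.35%/12 = 0.0086250; payment = 95,900 × 0.0086250 / (1 − (1+0.0086250)^−180) = $1,051.18.
Total interest on Offer 1 = 180 × $1,051.18 − $95,900 = $93,312.40.
Offer 2: monthly rate = 7.75%/12 = 0.0064583; payment = 95,900 × 0.0064583 / (1 − (1+0.0064583)^−120) = $1,150.90.
Total interest on Offer 2 = 120 × $1,150.90 − $95,900 = $42,208.00.
Offer 2 is lower by $51,104.40.

Offer 2 by $51,104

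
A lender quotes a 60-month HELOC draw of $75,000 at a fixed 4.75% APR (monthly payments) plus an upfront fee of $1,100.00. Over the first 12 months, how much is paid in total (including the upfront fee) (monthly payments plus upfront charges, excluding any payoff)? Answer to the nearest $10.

Monthly rate = 4.75%/12 = 0.0039583; payment = 75,000 × 0.0039583 / (1 − (1+0.0039583)^−60) = $1,406.77.
Total outlay = 12 × $1,406.77 + $1,100.00 = $17,981.24.

$17,980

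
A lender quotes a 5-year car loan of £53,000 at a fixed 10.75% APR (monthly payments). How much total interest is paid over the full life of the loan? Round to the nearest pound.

At 10.75% the monthly rate is 0.0089583, so the payment is 53,000 × 0.0089583 / (1 − 1.0089583^−60) = £1,145.75.
Total paid = 60 × £1,145.75 = £68,745.00; interest = £68,745.00 − £53,000 = £15,745.00.

£15,745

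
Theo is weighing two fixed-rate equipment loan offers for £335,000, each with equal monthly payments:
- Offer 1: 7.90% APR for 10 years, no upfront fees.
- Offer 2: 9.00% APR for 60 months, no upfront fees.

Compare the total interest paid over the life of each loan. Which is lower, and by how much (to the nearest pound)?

Offer 1: monthly rate = 7.9%/12 = 0.0065833; payment = 335,000 × 0.0065833 / (1 − (1+0.0065833)^−120) = £4,046.79.
Total interest on Offer 1 = 120 × £4,046.79 − £335,000 = £150,614.80.
Offer 2: at 9.00% the monthly rate is 0.0075000, so the payment is 335,000 × 0.0075000 / (1 − 1.0075000^−60) = £6,954.05.
Total interest on Offer 2 = 60 × £6,954.05 − £335,000 = £82,243.00.
Offer 2 is lower by £68,371.80.

Offer 2 by £68,372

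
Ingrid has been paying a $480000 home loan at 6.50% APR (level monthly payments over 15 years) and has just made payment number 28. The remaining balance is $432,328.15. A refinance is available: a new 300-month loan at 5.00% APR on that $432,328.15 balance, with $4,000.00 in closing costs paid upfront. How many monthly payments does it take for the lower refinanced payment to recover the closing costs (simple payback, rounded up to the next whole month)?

3 months

Current payment = 480,000 × 6.5%/12 / (1 − (1+0.0054167)^−180) = $4,181.32.
Refinanced payment = 432,328.15 × 0.0041667 / (1 − (1+0.0041667)^−300) = $2,527.35.
Monthly savings = $4,181.32 − $2,527.35 = $1,653.97.
Break-even = $4,000.00 / $1,653.97 = 2.42 → 3 months.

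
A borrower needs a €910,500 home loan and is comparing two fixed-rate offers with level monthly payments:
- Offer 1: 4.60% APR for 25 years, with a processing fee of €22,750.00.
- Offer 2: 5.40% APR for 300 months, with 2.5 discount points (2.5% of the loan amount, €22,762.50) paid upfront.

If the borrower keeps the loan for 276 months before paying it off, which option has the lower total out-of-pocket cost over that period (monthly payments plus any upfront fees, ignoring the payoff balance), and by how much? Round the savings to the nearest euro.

Offer 1: at 4.60% the monthly rate is 0.0038333, so the payment is 910,500 × 0.0038333 / (1 − 1.0038333^−300) = €5,112.67.
Offer 2: monthly rate = 5.4%/12 = 0.0045000; payment = 910,500 × 0.0045000 / (1 − (1+0.0045000)^−300) = €5,537.02.
Over 276 months: Offer 1 costs 276 × €5,112.67 + €22,750.00 = €1,433,846.92; Offer 2 costs 276 × €5,537.02 + €22,762.50 = €1,550,980.02.
Offer 1 is cheaper by €1,550,980.02 − €1,433,846.92 = €117,133.10.

Offer 1 by €117,133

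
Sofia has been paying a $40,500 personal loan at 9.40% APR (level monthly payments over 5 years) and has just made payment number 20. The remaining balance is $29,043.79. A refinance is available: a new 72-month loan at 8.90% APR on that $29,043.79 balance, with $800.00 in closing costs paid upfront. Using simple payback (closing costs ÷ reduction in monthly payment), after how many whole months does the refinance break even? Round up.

3 months

Current payment = 40,500 × 9.4%/12 / (1 − (1+0.0078333)^−60) = $848.60.
Refinanced payment = 29,043.79 × 0.0074167 / (1 − (1+0.0074167)^−72) = $522.09.
Monthly savings = $848.60 − $522.09 = $326.51.
Break-even = $800.00 / $326.51 = 2.45 → 3 months.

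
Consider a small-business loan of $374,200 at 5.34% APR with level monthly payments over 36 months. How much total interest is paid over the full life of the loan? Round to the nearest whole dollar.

At 5.34% the monthly rate is 0.0044500, so the payment is 374,200 × 0.0044500 / (1 − 1.0044500^−36) = $11,272.32.
Total paid = 36 × $11,272.32 = $405,803.52; interest = $405,803.52 − $374,200 = $31,603.52.

$31,604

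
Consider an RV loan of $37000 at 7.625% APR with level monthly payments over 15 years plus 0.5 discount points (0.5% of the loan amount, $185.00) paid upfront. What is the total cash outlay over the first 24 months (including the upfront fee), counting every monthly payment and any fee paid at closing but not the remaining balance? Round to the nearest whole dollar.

Monthly rate = 7.625%/12 = 0.0063542; payment = 37,000 × 0.0063542 / (1 − (1+0.0063542)^−180) = $345.63.
Total outlay = 24 × $345.63 + $185.00 = $8,480.12.

$8,480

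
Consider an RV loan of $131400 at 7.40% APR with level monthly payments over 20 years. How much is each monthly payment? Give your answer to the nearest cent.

At 7.40% the monthly rate is 0.0061667, so the payment is 131,400 × 0.0061667 / (1 − 1.0061667^−240) = $1,050.53.

$1,050.53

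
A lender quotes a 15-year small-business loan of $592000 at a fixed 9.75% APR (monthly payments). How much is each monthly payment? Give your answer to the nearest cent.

$6,271.43

At 9.75% the monthly rate is 0.0081250, so the payment is 592,000 × 0.0081250 / (1 − 1.0081250^−180) = $6,271.43.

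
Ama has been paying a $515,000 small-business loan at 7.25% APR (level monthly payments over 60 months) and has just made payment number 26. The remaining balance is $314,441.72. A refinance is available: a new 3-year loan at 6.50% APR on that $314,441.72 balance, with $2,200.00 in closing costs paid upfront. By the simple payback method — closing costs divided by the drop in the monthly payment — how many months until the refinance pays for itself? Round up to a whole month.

4 months

Current payment = 515,000 × 7.25%/12 / (1 − (1+0.0060417)^−60) = $10,258.47.
Refinanced payment = 314,441.72 × 0.0054167 / (1 − (1+0.0054167)^−36) = $9,637.33.
Monthly savings = $10,258.47 − $9,637.33 = $621.14.
Break-even = $2,200.00 / $621.14 = 3.54 → 4 months.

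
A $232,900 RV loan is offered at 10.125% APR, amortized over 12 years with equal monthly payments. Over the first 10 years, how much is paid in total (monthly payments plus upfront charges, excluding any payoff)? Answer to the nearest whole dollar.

$336,022

Monthly rate = 10.125%/12 = 0.0084375; payment = 232,900 × 0.0084375 / (1 − (1+0.0084375)^−144) = $2,800.18.
Total outlay = 120 × $2,800.18 = $336,021.60.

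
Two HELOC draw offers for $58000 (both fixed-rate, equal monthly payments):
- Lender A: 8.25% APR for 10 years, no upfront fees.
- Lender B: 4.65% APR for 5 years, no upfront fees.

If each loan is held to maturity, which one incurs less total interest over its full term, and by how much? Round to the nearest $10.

Lender A: at 8.25% the monthly rate is 0.0068750, so the payment is 58,000 × 0.0068750 / (1 − 1.0068750^−120) = $711.39.
Total interest on Lender A = 120 × $711.39 − $58,000 = $27,366.80.
Lender B: monthly rate = 4.65%/12 = 0.0038750; payment = 58,000 × 0.0038750 / (1 − (1+0.0038750)^−60) = $1,085.26.
Total interest on Lender B = 60 × $1,085.26 − $58,000 = $7,115.60.
Lender B is lower by $20,251.20.

Lender B by $20,250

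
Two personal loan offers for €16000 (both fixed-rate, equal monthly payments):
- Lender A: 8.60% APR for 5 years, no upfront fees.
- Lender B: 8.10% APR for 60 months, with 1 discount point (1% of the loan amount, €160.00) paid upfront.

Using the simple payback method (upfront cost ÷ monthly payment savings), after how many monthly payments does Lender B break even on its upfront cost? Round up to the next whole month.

42 months

Lender A: at 8.60% the monthly rate is 0.0071667, so the payment is 16,000 × 0.0071667 / (1 − 1.0071667^−60) = €329.04.
Lender B: monthly rate = 8.1%/12 = 0.0067500; payment = 16,000 × 0.0067500 / (1 − (1+0.0067500)^−60) = €325.19.
Monthly savings = €329.04 − €325.19 = €3.85.
Break-even = €160.00 / €3.85 = 41.56 → 42 months.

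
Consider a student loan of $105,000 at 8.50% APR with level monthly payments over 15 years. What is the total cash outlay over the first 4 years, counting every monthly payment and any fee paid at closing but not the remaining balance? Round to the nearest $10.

At 8.50% the monthly rate is 0.0070833, so the payment is 105,000 × 0.0070833 / (1 − 1.0070833^−180) = $1,033.98.
Total outlay = 48 × $1,033.98 = $49,631.04.

$49,630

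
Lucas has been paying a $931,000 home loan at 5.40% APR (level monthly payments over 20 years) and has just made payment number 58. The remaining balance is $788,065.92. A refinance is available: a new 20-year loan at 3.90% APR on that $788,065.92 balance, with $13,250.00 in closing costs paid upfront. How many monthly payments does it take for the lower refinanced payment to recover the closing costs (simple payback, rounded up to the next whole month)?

9 months

Current payment = 931,000 × 5.4%/12 / (1 − (1+0.0045000)^−240) = $6,351.76.
Refinanced payment = 788,065.92 × 0.0032500 / (1 − (1+0.0032500)^−240) = $4,734.10.
Monthly savings = $6,351.76 − $4,734.10 = $1,617.66.
Break-even = $13,250.00 / $1,617.66 = 8.19 → 9 months.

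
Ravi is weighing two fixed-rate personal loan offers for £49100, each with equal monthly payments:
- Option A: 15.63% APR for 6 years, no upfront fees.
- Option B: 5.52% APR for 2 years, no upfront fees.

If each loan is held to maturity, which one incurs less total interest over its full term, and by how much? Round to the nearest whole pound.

Option B by £23,994

Option A: at 15.63% the monthly rate is 0.0130250, so the payment is 49,100 × 0.0130250 / (1 − 1.0130250^−72) = £1,055.09.
Total interest on Option A = 72 × £1,055.09 − £49,100 = £26,866.48.
Option B: at 5.52% the monthly rate is 0.0046000, so the payment is 49,100 × 0.0046000 / (1 − 1.0046000^−24) = £2,165.54.
Total interest on Option B = 24 × £2,165.54 − £49,100 = £2,872.96.
Option B is lower by £23,993.52.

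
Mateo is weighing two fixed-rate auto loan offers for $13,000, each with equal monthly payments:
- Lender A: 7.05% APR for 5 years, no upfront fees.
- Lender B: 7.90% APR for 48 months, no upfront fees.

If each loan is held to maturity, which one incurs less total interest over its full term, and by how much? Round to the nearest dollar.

Lender A: monthly rate = 7.05%/12 = 0.0058750; payment = 13,000 × 0.0058750 / (1 − (1+0.0058750)^−60) = $257.72.
Total interest on Lender A = 60 × $257.72 − $13,000 = $2,463.20.
Lender B: at 7.90% the monthly rate is 0.0065833, so the payment is 13,000 × 0.0065833 / (1 − 1.0065833^−48) = $316.76.
Total interest on Lender B = 48 × $316.76 − $13,000 = $2,204.48.
Lender B is lower by $258.72.

Lender B by $259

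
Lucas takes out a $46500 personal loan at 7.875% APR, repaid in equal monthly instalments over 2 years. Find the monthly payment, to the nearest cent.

Monthly rate = 7.875%/12 = 0.0065625; payment = 46,500 × 0.0065625 / (1 − (1+0.0065625)^−24) = $2,100.42.

$2,100.42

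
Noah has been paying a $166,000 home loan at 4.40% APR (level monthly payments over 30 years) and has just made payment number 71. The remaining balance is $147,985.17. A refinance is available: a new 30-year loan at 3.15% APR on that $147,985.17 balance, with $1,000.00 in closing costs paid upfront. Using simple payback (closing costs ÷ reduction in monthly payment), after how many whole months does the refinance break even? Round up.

6 months

Current payment = 166,000 × 4.4%/12 / (1 − (1+0.0036667)^−360) = $831.26.
Refinanced payment = 147,985.17 × 0.0026250 / (1 − (1+0.0026250)^−360) = $635.95.
Monthly savings = $831.26 − $635.95 = $195.31.
Break-even = $1,000.00 / $195.31 = 5.12 → 6 months.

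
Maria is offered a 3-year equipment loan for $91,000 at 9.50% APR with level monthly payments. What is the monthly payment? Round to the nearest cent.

Monthly rate = 9.5%/12 = 0.0079167; payment = 91,000 × 0.0079167 / (1 − (1+0.0079167)^−36) = $2,915.00.

$2,915.00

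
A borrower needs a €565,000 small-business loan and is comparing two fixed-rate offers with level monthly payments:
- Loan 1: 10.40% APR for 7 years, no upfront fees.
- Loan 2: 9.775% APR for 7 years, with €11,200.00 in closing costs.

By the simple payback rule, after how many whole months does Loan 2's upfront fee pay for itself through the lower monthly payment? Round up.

62 months

Loan 1: at 10.40% the monthly rate is 0.0086667, so the payment is 565,000 × 0.0086667 / (1 − 1.0086667^−84) = €9,496.86.
Loan 2: at 9.775% the monthly rate is 0.0081458, so the payment is 565,000 × 0.0081458 / (1 − 1.0081458^−84) = €9,314.11.
Monthly savings = €9,496.86 − €9,314.11 = €182.75.
Break-even = €11,200.00 / €182.75 = 61.29 → 62 months.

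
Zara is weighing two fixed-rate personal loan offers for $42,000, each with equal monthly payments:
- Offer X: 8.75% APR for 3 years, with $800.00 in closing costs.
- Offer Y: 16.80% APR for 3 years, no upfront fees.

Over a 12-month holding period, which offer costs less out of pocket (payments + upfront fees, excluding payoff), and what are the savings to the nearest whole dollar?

Offer X by $1,150

Offer X: at 8.75% the monthly rate is 0.0072917, so the payment is 42,000 × 0.0072917 / (1 − 1.0072917^−36) = $1,330.71.
Offer Y: monthly rate = 16.8%/12 = 0.0140000; payment = 42,000 × 0.0140000 / (1 − (1+0.0140000)^−36) = $1,493.24.
Over 12 months: Offer X costs 12 × $1,330.71 + $800.00 = $16,768.52; Offer Y costs 12 × $1,493.24 = $17,918.88.
Offer X is cheaper by $17,918.88 − $16,768.52 = $1,150.36.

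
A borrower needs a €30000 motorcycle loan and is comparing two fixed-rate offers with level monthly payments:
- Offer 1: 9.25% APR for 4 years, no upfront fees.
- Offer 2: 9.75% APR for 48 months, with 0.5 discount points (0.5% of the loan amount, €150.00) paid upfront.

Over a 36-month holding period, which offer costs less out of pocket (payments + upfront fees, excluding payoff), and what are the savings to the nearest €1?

Offer 1: at 9.25% the monthly rate is 0.0077083, so the payment is 30,000 × 0.0077083 / (1 − 1.0077083^−48) = €750.12.
Offer 2: monthly rate = 9.75%/12 = 0.0081250; payment = 30,000 × 0.0081250 / (1 − (1+0.0081250)^−48) = €757.28.
Over 36 months: Offer 1 costs 36 × €750.12 = €27,004.32; Offer 2 costs 36 × €757.28 + €150.00 = €27,412.08.
Offer 1 is cheaper by €27,412.08 − €27,004.32 = €407.76.

Offer 1 by €408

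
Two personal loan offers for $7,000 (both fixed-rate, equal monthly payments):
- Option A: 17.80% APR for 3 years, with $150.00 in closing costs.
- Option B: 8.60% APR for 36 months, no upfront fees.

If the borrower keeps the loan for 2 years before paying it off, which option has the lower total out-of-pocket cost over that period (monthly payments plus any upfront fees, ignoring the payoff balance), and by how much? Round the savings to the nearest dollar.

Option B by $896

Option A: monthly rate = 17.8%/12 = 0.0148333; payment = 7,000 × 0.0148333 / (1 − (1+0.0148333)^−36) = $252.37.
Option B: at 8.60% the monthly rate is 0.0071667, so the payment is 7,000 × 0.0071667 / (1 − 1.0071667^−36) = $221.30.
Over 24 months: Option A costs 24 × $252.37 + $150.00 = $6,206.88; Option B costs 24 × $221.30 = $5,311.20.
Option B is cheaper by $6,206.88 − $5,311.20 = $895.68.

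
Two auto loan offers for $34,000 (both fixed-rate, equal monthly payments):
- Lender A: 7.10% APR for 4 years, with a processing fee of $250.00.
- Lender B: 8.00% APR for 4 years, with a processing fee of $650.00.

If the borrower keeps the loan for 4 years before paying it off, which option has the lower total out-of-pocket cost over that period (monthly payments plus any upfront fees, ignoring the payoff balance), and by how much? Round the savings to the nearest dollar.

Lender A: monthly rate = 7.1%/12 = 0.0059167; payment = 34,000 × 0.0059167 / (1 − (1+0.0059167)^−48) = $815.75.
Lender B: monthly rate = 8%/12 = 0.0066667; payment = 34,000 × 0.0066667 / (1 − (1+0.0066667)^−48) = $830.04.
Over 48 months: Lender A costs 48 × $815.75 + $250.00 = $39,406.00; Lender B costs 48 × $830.04 + $650.00 = $40,491.92.
Lender A is cheaper by $40,491.92 − $39,406.00 = $1,085.92.

Lender A by $1,086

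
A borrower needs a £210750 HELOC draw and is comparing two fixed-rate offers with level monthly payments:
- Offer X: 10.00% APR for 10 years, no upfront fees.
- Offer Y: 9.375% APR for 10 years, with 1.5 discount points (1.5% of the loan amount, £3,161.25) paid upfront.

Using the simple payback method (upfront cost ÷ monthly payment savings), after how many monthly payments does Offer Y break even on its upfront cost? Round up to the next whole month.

44 months

Offer X: monthly rate = 10%/12 = 0.0083333; payment = 210,750 × 0.0083333 / (1 − (1+0.0083333)^−120) = £2,785.08.
Offer Y: monthly rate = 9.375%/12 = 0.0078125; payment = 210,750 × 0.0078125 / (1 − (1+0.0078125)^−120) = £2,712.65.
Monthly savings = £2,785.08 − £2,712.65 = £72.43.
Break-even = £3,161.25 / £72.43 = 43.65 → 44 months.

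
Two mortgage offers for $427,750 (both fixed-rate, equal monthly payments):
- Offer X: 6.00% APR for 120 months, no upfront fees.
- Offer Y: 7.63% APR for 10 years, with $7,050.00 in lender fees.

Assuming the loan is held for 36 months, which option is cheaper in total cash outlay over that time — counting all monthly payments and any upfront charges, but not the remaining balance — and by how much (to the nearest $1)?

Offer X: monthly rate = 6%/12 = 0.0050000; payment = 427,750 × 0.0050000 / (1 − (1+0.0050000)^−120) = $4,748.90.
Offer Y: monthly rate = 7.63%/12 = 0.0063583; payment = 427,750 × 0.0063583 / (1 − (1+0.0063583)^−120) = $5,106.54.
Over 36 months: Offer X costs 36 × $4,748.90 = $170,960.40; Offer Y costs 36 × $5,106.54 + $7,050.00 = $190,885.44.
Offer X is cheaper by $190,885.44 − $170,960.40 = $19,925.04.

Offer X by $19,925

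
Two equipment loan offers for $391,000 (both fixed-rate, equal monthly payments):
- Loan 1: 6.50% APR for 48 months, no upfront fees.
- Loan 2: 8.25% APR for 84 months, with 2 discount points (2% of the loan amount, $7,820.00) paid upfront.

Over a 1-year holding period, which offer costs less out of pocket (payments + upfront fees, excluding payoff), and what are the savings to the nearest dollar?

Loan 2 by $29,734

Loan 1: monthly rate = 6.5%/12 = 0.0054167; payment = 391,000 × 0.0054167 / (1 − (1+0.0054167)^−48) = $9,272.55.
Loan 2: at 8.25% the monthly rate is 0.0068750, so the payment is 391,000 × 0.0068750 / (1 − 1.0068750^−84) = $6,143.02.
Over 12 months: Loan 1 costs 12 × $9,272.55 = $111,270.60; Loan 2 costs 12 × $6,143.02 + $7,820.00 = $81,536.24.
Loan 2 is cheaper by $111,270.60 − $81,536.24 = $29,734.36.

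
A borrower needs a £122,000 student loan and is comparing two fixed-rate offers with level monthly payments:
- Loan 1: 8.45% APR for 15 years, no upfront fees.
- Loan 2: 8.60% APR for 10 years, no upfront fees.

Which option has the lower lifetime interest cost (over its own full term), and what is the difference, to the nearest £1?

Loan 2 by £33,307

Loan 1: monthly rate = 8.45%/12 = 0.0070417; payment = 122,000 × 0.0070417 / (1 − (1+0.0070417)^−180) = £1,197.81.
Total interest on Loan 1 = 180 × £1,197.81 − £122,000 = £93,605.80.
Loan 2: monthly rate = 8.6%/12 = 0.0071667; payment = 122,000 × 0.0071667 / (1 − (1+0.0071667)^−120) = £1,519.16.
Total interest on Loan 2 = 120 × £1,519.16 − £122,000 = £60,299.20.
Loan 2 is lower by £33,306.60.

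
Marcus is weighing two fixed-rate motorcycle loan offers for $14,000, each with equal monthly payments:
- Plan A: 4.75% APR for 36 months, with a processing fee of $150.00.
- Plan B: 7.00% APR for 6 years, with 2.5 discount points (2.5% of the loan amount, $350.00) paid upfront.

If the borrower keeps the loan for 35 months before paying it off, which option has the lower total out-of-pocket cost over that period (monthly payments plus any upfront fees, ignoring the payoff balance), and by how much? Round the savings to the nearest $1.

Plan B by $6,077

Plan A: monthly rate = 4.75%/12 = 0.0039583; payment = 14,000 × 0.0039583 / (1 − (1+0.0039583)^−36) = $418.02.
Plan B: at 7.00% the monthly rate is 0.0058333, so the payment is 14,000 × 0.0058333 / (1 − 1.0058333^−72) = $238.69.
Over 35 months: Plan A costs 35 × $418.02 + $150.00 = $14,780.70; Plan B costs 35 × $238.69 + $350.00 = $8,704.15.
Plan B is cheaper by $14,780.70 − $8,704.15 = $6,076.55.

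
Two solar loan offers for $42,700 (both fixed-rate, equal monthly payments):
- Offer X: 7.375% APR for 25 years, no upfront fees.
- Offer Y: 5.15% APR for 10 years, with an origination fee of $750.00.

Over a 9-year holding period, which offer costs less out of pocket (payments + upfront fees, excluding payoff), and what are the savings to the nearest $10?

Offer X by $16,300

Offer X: at 7.375% the monthly rate is 0.0061458, so the payment is 42,700 × 0.0061458 / (1 − 1.0061458^−300) = $312.09.
Offer Y: at 5.15% the monthly rate is 0.0042917, so the payment is 42,700 × 0.0042917 / (1 − 1.0042917^−120) = $456.04.
Over 108 months: Offer X costs 108 × $312.09 = $33,705.72; Offer Y costs 108 × $456.04 + $750.00 = $50,002.32.
Offer X is cheaper by $50,002.32 − $33,705.72 = $16,296.60.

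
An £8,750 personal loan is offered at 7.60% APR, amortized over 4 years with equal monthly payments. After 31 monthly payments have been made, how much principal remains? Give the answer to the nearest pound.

With monthly rate i = 7.6%/12 = 0.0063333, the balance after k of n payments is P · [(1+i)^n − (1+i)^k] / [(1+i)^n − 1].
(1+0.0063333)^48 = 1.35397049 and (1+0.0063333)^31 = 1.21617930, so the balance is 8,750 × (1.35397049 − 1.21617930) / (1.35397049 − 1) = £3,406.14.

£3,406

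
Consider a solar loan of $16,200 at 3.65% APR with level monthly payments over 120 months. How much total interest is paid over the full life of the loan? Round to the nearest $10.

At 3.65% the monthly rate is 0.0030417, so the payment is 16,200 × 0.0030417 / (1 − 1.0030417^−120) = $161.34.
Total paid = 120 × $161.34 = $19,360.80; interest = $19,360.80 − $16,200 = $3,160.80.

$3,160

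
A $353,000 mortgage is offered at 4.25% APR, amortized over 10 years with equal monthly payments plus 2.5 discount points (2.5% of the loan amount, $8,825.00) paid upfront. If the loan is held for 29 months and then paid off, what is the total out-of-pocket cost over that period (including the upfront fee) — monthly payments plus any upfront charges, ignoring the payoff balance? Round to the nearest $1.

At 4.25% the monthly rate is 0.0035417, so the payment is 353,000 × 0.0035417 / (1 − 1.0035417^−120) = $3,616.04.
Total outlay = 29 × $3,616.04 + $8,825.00 = $113,690.16.

$113,690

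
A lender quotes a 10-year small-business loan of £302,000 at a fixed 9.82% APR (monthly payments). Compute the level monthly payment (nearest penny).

£3,960.91

Monthly rate = 9.82%/12 = 0.0081833; payment = 302,000 × 0.0081833 / (1 − (1+0.0081833)^−120) = £3,960.91.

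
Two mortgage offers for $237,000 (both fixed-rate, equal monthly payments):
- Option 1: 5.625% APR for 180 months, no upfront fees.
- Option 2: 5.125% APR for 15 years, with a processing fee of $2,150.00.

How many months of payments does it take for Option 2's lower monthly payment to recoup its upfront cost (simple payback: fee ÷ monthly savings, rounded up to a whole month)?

Option 1: at 5.625% the monthly rate is 0.0046875, so the payment is 237,000 × 0.0046875 / (1 − 1.0046875^−180) = $1,952.24.
Option 2: at 5.125% the monthly rate is 0.0042708, so the payment is 237,000 × 0.0042708 / (1 − 1.0042708^−180) = $1,889.65.
Monthly savings = $1,952.24 − $1,889.65 = $62.59.
Break-even = $2,150.00 / $62.59 = 34.35 → 35 months.

35 months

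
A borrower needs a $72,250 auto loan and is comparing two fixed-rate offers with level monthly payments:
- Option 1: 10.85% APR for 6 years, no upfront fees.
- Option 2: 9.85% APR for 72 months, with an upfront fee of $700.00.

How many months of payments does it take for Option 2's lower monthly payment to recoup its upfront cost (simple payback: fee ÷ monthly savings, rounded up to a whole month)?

20 months

Option 1: monthly rate = 10.85%/12 = 0.0090417; payment = 72,250 × 0.0090417 / (1 − (1+0.0090417)^−72) = $1,369.67.
Option 2: monthly rate = 9.85%/12 = 0.0082083; payment = 72,250 × 0.0082083 / (1 − (1+0.0082083)^−72) = $1,333.03.
Monthly savings = $1,369.67 − $1,333.03 = $36.64.
Break-even = $700.00 / $36.64 = 19.10 → 20 months.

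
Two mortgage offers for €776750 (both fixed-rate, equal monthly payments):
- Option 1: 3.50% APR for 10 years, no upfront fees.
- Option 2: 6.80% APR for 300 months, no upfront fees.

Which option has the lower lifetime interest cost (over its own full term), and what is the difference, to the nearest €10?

Option 1: monthly rate = 3.5%/12 = 0.0029167; payment = 776,750 × 0.0029167 / (1 − (1+0.0029167)^−120) = €7,680.96.
Total interest on Option 1 = 120 × €7,680.96 − €776,750 = €144,965.20.
Option 2: monthly rate = 6.8%/12 = 0.0056667; payment = 776,750 × 0.0056667 / (1 − (1+0.0056667)^−300) = €5,391.21.
Total interest on Option 2 = 300 × €5,391.21 − €776,750 = €840,613.00.
Option 1 is lower by €695,647.80.

Option 1 by €695,650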